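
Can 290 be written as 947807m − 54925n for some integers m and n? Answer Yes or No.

Yes

gcd(947807, 54925): 947807 = 17·54925 + 14082; 54925 = 3·14082 + 12679; 14082 = 1·12679 + 1403; 12679 = 9·1403 + 52; 1403 = 26·52 + 51; 52 = 1·51 + 1; 51 = 51·1 + 0 → 1
1 divides 290, so a solution exists.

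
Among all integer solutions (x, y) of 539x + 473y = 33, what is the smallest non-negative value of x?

22

gcd(539, 473) = 11 (Euclid: 539 = 1·473 + 66; 473 = 7·66 + 11; 66 = 6·11 + 0), and 11 | 33.
Extended Euclid: 539·(-7) + 473·(8) = 11. Scale by 3: x₀ = -21.
General solution x = x₀ + 43t; reducing mod 43 gives x = 22 (and y = -25).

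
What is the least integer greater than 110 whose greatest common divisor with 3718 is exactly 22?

132

3718 = 22·169. Any x with gcd(x, 3718) = 22 is a multiple of 22, say 22s, with s coprime to 169.
Need s > 110/22, so s ≥ 6. First s ≥ 6 with gcd(s, 169) = 1 is s = 6. Thus x = 22·6 = 132.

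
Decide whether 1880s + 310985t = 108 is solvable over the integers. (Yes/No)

gcd(1880, 310985): 310985 = 165·1880 + 785; 1880 = 2·785 + 310; 785 = 2·310 + 165; 310 = 1·165 + 145; 165 = 1·145 + 20; 145 = 7·20 + 5; 20 = 4·5 + 0 → 5
5 does not divide 108, so a solution does not exist.

No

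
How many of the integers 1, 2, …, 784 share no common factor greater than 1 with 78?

241

78 = 2·3·13. Inclusion–exclusion on these primes:
784 − ⌊784/2⌋ − ⌊784/3⌋ − ⌊784/13⌋ + ⌊784/6⌋ + ⌊784/26⌋ + ⌊784/39⌋ − ⌊784/78⌋ = 241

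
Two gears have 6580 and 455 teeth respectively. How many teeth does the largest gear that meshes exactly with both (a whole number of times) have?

35

Euclid: 6580 = 14·455 + 210; 455 = 2·210 + 35; 210 = 6·35 + 0. Last nonzero remainder: 35.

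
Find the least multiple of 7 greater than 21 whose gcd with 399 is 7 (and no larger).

28

gcd(k, 399) = 7 forces 7 | k; write k = 7s. Then gcd(7s, 7·57) = 7·gcd(s, 57), so need gcd(s, 57) = 1.
7s > 21 gives s ≥ 4. The least s ≥ 4 coprime to 57 is 4, so k = 7·4 = 28.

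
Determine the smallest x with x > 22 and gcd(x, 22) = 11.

Multiples of 11 above 22: 11·3, 11·4, … . Need the cofactor coprime to 22/11 = 2.
Checking s = 3, 4, … the first with gcd(s, 2) = 1 is s = 3, giving 33.

33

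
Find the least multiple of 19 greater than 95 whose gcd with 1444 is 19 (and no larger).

133

gcd(k, 1444) = 19 forces 19 | k; write k = 19s. Then gcd(19s, 19·76) = 19·gcd(s, 76), so need gcd(s, 76) = 1.
19s > 95 gives s ≥ 6. The least s ≥ 6 coprime to 76 is 7, so k = 19·7 = 133.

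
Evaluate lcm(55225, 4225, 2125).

55225 = 5² · 47²; 4225 = 5² · 13²; 2125 = 5³ · 17
lcm takes max exponent of each prime: 5³ · 13² · 17 · 47² = 793307125

793307125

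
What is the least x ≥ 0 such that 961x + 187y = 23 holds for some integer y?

Euclid: 961 = 5·187 + 26; 187 = 7·26 + 5; 26 = 5·5 + 1; 5 = 5·1 + 0 → gcd = 1; 23 = 1·23.
Back-substitution yields 961·(36) + 187·(-185) = 1, so one solution is x = 36·23 = 828, y = -185·23 = -4255.
Solutions in x differ by 187/1 = 187; the one in [0, 187) is 828 mod 187 = 80.

80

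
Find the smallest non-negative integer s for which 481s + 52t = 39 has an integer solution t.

3

Euclid: 481 = 9·52 + 13; 52 = 4·13 + 0 → gcd = 13; 39 = 13·3.
Back-substitution yields 481·(1) + 52·(-9) = 13, so one solution is s = 1·3 = 3, t = -9·3 = -27.
Solutions in s differ by 52/13 = 4; the one in [0, 4) is 3 mod 4 = 3.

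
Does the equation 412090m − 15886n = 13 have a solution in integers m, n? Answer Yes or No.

No

By Bézout, 412090m − 15886n = 13 has integer solutions iff gcd(412090, 15886) | 13.
Euclid: 412090 = 25·15886 + 14940; 15886 = 1·14940 + 946; 14940 = 15·946 + 750; 946 = 1·750 + 196; 750 = 3·196 + 162; 196 = 1·162 + 34; 162 = 4·34 + 26; 34 = 1·26 + 8; 26 = 3·8 + 2; 8 = 4·2 + 0. gcd = 2; 13 mod 2 = 1. No.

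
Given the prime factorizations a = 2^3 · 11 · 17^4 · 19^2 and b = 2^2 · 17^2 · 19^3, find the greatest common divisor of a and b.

417316

min exponent per shared prime: 2^2 · 17^2 · 19^2 = 417316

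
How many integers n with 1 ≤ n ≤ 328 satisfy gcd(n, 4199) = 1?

270

4199 = 13·17·19. Inclusion–exclusion on these primes:
328 − ⌊328/13⌋ − ⌊328/17⌋ − ⌊328/19⌋ + ⌊328/221⌋ + ⌊328/247⌋ + ⌊328/323⌋ − ⌊328/4199⌋ = 270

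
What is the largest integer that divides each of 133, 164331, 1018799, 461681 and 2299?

133 = 7 · 19; 164331 = 3² · 19 · 31²; 1018799 = 19 · 29 · 43²; 461681 = 11 · 19 · 47²; 2299 = 11² · 19
gcd takes min exponent of each prime: 19 = 19

19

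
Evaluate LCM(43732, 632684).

532087244

43732 = 2² · 13 · 29²; 632684 = 2² · 13 · 23³
max exponents: 2² · 13 · 23³ · 29² = 532087244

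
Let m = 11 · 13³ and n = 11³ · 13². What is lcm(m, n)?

max exponent per prime: 11³ · 13³ = 2924207

2924207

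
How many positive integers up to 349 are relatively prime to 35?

240

35 = 5·7. Inclusion–exclusion on these primes:
349 − ⌊349/5⌋ − ⌊349/7⌋ + ⌊349/35⌋ = 240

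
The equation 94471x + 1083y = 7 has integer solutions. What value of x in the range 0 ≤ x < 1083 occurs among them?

Euclid: 94471 = 87·1083 + 250; 1083 = 4·250 + 83; 250 = 3·83 + 1; 83 = 83·1 + 0 → gcd = 1; 7 = 1·7.
Back-substitution yields 94471·(13) + 1083·(-1134) = 1, so one solution is x = 13·7 = 91, y = -1134·7 = -7938.
Solutions in x differ by 1083/1 = 1083; the one in [0, 1083) is 91 mod 1083 = 91.

91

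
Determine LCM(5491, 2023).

gcd first: 5491 = 2·2023 + 1445; 2023 = 1·1445 + 578; 1445 = 2·578 + 289; 578 = 2·289 + 0 → gcd = 289
lcm = 5491·2023/gcd = 11108293/289 = 38437

38437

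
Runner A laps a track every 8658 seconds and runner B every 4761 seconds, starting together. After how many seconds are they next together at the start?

gcd first: 8658 = 1·4761 + 3897; 4761 = 1·3897 + 864; 3897 = 4·864 + 441; 864 = 1·441 + 423; 441 = 1·423 + 18; 423 = 23·18 + 9; 18 = 2·9 + 0 → gcd = 9
lcm = 8658·4761/gcd = 41220738/9 = 4580082

4580082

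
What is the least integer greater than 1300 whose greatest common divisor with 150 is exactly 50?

1400

150 = 50·3. Any t with gcd(t, 150) = 50 is a multiple of 50, say 50s, with s coprime to 3.
Need s > 1300/50, so s ≥ 27. First s ≥ 27 with gcd(s, 3) = 1 is s = 28. Thus t = 50·28 = 1400.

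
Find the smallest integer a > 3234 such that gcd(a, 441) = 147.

441 = 147·3. Any a with gcd(a, 441) = 147 is a multiple of 147, say 147s, with s coprime to 3.
Need s > 3234/147, so s ≥ 23. First s ≥ 23 with gcd(s, 3) = 1 is s = 23. Thus a = 147·23 = 3381.

3381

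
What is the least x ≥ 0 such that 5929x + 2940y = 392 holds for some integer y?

8

Reduce mod 2940: 5929x ≡ 392 (mod 2940). With g = gcd(5929, 2940) = 49 dividing 392, divide through: 121x ≡ 8 (mod 60).
Since gcd(121, 60) = 1, x ≡ 8·(121)⁻¹ ≡ 8 (mod 60). Smallest non-negative: 8.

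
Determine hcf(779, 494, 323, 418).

19

gcd(779, 494): 779 = 1·494 + 285; 494 = 1·285 + 209; 285 = 1·209 + 76; 209 = 2·76 + 57; 76 = 1·57 + 19; 57 = 3·19 + 0 → 19
gcd(19, 323): 323 = 17·19 + 0 → 19
gcd(19, 418): 418 = 22·19 + 0 → 19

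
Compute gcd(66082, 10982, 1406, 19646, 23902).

66082 = 2 · 19 · 37 · 47; 10982 = 2 · 17² · 19; 1406 = 2 · 19 · 37; 19646 = 2 · 11 · 19 · 47; 23902 = 2 · 17 · 19 · 37
gcd takes min exponent of each prime: 2 · 19 = 38

38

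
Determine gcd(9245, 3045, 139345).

gcd(9245, 3045): 9245 = 3·3045 + 110; 3045 = 27·110 + 75; 110 = 1·75 + 35; 75 = 2·35 + 5; 35 = 7·5 + 0 → 5
gcd(5, 139345): 139345 = 27869·5 + 0 → 5

5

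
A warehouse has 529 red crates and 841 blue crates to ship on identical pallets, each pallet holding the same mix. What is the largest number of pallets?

Euclid: 841 = 1·529 + 312; 529 = 1·312 + 217; 312 = 1·217 + 95; 217 = 2·95 + 27; 95 = 3·27 + 14; 27 = 1·14 + 13; 14 = 1·13 + 1; 13 = 13·1 + 0. Last nonzero remainder: 1.

1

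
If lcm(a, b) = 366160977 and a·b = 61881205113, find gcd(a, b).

From gcd × lcm = ab: gcd = 61881205113 / 366160977 = 169.

169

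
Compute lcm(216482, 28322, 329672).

216482 = 2 · 7² · 47²; 28322 = 2 · 7² · 17²; 329672 = 2³ · 7² · 29²
lcm takes max exponent of each prime: 2³ · 7² · 17² · 29² · 47² = 210462934472

210462934472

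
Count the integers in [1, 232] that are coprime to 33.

141

33 = 3·11. Inclusion–exclusion on these primes:
232 − ⌊232/3⌋ − ⌊232/11⌋ + ⌊232/33⌋ = 141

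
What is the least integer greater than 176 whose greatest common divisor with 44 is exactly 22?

198

gcd(a, 44) = 22 forces 22 | a; write a = 22s. Then gcd(22s, 22·2) = 22·gcd(s, 2), so need gcd(s, 2) = 1.
22s > 176 gives s ≥ 9. The least s ≥ 9 coprime to 2 is 9, so a = 22·9 = 198.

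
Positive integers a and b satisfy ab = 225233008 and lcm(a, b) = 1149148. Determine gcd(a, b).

From gcd × lcm = ab: gcd = 225233008 / 1149148 = 196.

196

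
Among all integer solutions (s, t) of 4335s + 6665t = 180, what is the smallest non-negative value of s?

gcd(4335, 6665) = 5 (Euclid: 6665 = 1·4335 + 2330; 4335 = 1·2330 + 2005; 2330 = 1·2005 + 325; 2005 = 6·325 + 55; 325 = 5·55 + 50; 55 = 1·50 + 5; 50 = 10·5 + 0), and 5 | 180.
Extended Euclid: 4335·(123) + 6665·(-80) = 5. Scale by 36: s₀ = 4428.
General solution s = s₀ + 1333k; reducing mod 1333 gives s = 429 (and t = -279).

429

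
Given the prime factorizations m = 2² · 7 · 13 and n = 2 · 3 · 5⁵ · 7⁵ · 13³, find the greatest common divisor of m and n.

182

min exponent per shared prime: 2 · 7 · 13 = 182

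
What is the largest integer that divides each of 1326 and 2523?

3

Euclid: 2523 = 1·1326 + 1197; 1326 = 1·1197 + 129; 1197 = 9·129 + 36; 129 = 3·36 + 21; 36 = 1·21 + 15; 21 = 1·15 + 6; 15 = 2·6 + 3; 6 = 2·3 + 0. Last nonzero remainder: 3.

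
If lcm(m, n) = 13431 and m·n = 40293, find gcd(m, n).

3

From gcd × lcm = mn: gcd = 40293 / 13431 = 3.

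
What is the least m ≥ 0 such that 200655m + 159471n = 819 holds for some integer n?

Euclid: 200655 = 1·159471 + 41184; 159471 = 3·41184 + 35919; 41184 = 1·35919 + 5265; 35919 = 6·5265 + 4329; 5265 = 1·4329 + 936; 4329 = 4·936 + 585; 936 = 1·585 + 351; 585 = 1·351 + 234; 351 = 1·234 + 117; 234 = 2·117 + 0 → gcd = 117; 819 = 117·7.
Back-substitution yields 200655·(515) + 159471·(-648) = 117, so one solution is m = 515·7 = 3605, n = -648·7 = -4536.
Solutions in m differ by 159471/117 = 1363; the one in [0, 1363) is 3605 mod 1363 = 879.

879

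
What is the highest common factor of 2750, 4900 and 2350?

50

gcd(2750, 4900): 4900 = 1·2750 + 2150; 2750 = 1·2150 + 600; 2150 = 3·600 + 350; 600 = 1·350 + 250; 350 = 1·250 + 100; 250 = 2·100 + 50; 100 = 2·50 + 0 → 50
gcd(50, 2350): 2350 = 47·50 + 0 → 50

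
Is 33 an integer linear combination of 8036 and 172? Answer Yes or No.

No

By Bézout, 8036x + 172y = 33 has integer solutions iff gcd(8036, 172) | 33.
Euclid: 8036 = 46·172 + 124; 172 = 1·124 + 48; 124 = 2·48 + 28; 48 = 1·28 + 20; 28 = 1·20 + 8; 20 = 2·8 + 4; 8 = 2·4 + 0. gcd = 4; 33 mod 4 = 1. No.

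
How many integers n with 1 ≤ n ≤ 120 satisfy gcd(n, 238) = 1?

48

Prime factors of 238: 2, 7, 17. Count integers ≤ 120 divisible by none of them.
By inclusion–exclusion: 120 − ⌊120/2⌋ − ⌊120/7⌋ − ⌊120/17⌋ + ⌊120/14⌋ + ⌊120/34⌋ + ⌊120/119⌋ − ⌊120/238⌋ = 48.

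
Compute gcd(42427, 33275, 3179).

gcd(42427, 33275): 42427 = 1·33275 + 9152; 33275 = 3·9152 + 5819; 9152 = 1·5819 + 3333; 5819 = 1·3333 + 2486; 3333 = 1·2486 + 847; 2486 = 2·847 + 792; 847 = 1·792 + 55; 792 = 14·55 + 22; 55 = 2·22 + 11; 22 = 2·11 + 0 → 11
gcd(11, 3179): 3179 = 289·11 + 0 → 11

11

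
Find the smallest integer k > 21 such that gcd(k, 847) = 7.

28

gcd(k, 847) = 7 forces 7 | k; write k = 7s. Then gcd(7s, 7·121) = 7·gcd(s, 121), so need gcd(s, 121) = 1.
7s > 21 gives s ≥ 4. The least s ≥ 4 coprime to 121 is 4, so k = 7·4 = 28.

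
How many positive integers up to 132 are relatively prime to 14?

14 = 2·7. Inclusion–exclusion on these primes:
132 − ⌊132/2⌋ − ⌊132/7⌋ + ⌊132/14⌋ = 57

57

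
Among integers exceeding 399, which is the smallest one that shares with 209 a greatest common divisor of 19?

437

gcd(k, 209) = 19 forces 19 | k; write k = 19s. Then gcd(19s, 19·11) = 19·gcd(s, 11), so need gcd(s, 11) = 1.
19s > 399 gives s ≥ 22. The least s ≥ 22 coprime to 11 is 23, so k = 19·23 = 437.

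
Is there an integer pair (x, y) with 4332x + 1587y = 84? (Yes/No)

gcd(4332, 1587): 4332 = 2·1587 + 1158; 1587 = 1·1158 + 429; 1158 = 2·429 + 300; 429 = 1·300 + 129; 300 = 2·129 + 42; 129 = 3·42 + 3; 42 = 14·3 + 0 → 3
3 divides 84, so a solution exists.

Yes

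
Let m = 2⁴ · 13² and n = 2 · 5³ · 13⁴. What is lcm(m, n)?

max exponent per prime: 2⁴ · 5³ · 13⁴ = 57122000

57122000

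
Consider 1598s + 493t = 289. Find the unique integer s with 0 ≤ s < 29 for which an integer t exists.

Reduce mod 493: 1598s ≡ 289 (mod 493). With g = gcd(1598, 493) = 17 dividing 289, divide through: 94s ≡ 17 (mod 29).
Since gcd(94, 29) = 1, s ≡ 17·(94)⁻¹ ≡ 19 (mod 29). Smallest non-negative: 19.

19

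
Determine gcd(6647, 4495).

6647 = 17² · 23
4495 = 5 · 29 · 31
Common: 1 = 1

1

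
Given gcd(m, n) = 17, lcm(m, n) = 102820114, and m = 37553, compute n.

Using mn = gcd(m,n)·lcm(m,n) = 17·102820114 = 1747941938, we get n = 1747941938/37553 = 46546.

46546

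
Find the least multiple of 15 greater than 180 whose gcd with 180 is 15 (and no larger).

195

Multiples of 15 above 180: 15·13, 15·14, … . Need the cofactor coprime to 180/15 = 12.
Checking s = 13, 14, … the first with gcd(s, 12) = 1 is s = 13, giving 195.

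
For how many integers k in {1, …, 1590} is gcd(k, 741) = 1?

Prime factors of 741: 3, 13, 19. Count integers ≤ 1590 divisible by none of them.
By inclusion–exclusion: 1590 − ⌊1590/3⌋ − ⌊1590/13⌋ − ⌊1590/19⌋ + ⌊1590/39⌋ + ⌊1590/57⌋ + ⌊1590/247⌋ − ⌊1590/741⌋ = 926.

926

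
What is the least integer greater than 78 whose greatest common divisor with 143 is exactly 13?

91

Multiples of 13 above 78: 13·7, 13·8, … . Need the cofactor coprime to 143/13 = 11.
Checking s = 7, 8, … the first with gcd(s, 11) = 1 is s = 7, giving 91.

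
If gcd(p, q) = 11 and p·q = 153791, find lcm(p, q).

gcd·lcm = product, so lcm = 153791/11 = 13981.

13981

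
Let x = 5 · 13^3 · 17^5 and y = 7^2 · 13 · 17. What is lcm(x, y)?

764259328105

max exponent per prime: 5 · 7^2 · 13^3 · 17^5 = 764259328105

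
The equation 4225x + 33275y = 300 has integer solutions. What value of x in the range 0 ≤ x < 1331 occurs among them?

Euclid: 33275 = 7·4225 + 3700; 4225 = 1·3700 + 525; 3700 = 7·525 + 25; 525 = 21·25 + 0 → gcd = 25; 300 = 25·12.
Back-substitution yields 4225·(-63) + 33275·(8) = 25, so one solution is x = -63·12 = -756, y = 8·12 = 96.
Solutions in x differ by 33275/25 = 1331; the one in [0, 1331) is -756 mod 1331 = 575.

575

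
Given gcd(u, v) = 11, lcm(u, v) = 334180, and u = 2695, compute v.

Using uv = gcd(u,v)·lcm(u,v) = 11·334180 = 3675980, we get v = 3675980/2695 = 1364.

1364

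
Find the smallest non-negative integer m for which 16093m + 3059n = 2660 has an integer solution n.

11

Euclid: 16093 = 5·3059 + 798; 3059 = 3·798 + 665; 798 = 1·665 + 133; 665 = 5·133 + 0 → gcd = 133; 2660 = 133·20.
Back-substitution yields 16093·(4) + 3059·(-21) = 133, so one solution is m = 4·20 = 80, n = -21·20 = -420.
Solutions in m differ by 3059/133 = 23; the one in [0, 23) is 80 mod 23 = 11.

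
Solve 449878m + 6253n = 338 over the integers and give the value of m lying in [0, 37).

36

Reduce mod 6253: 449878m ≡ 338 (mod 6253). With g = gcd(449878, 6253) = 169 dividing 338, divide through: 2662m ≡ 2 (mod 37).
Since gcd(2662, 37) = 1, m ≡ 2·(2662)⁻¹ ≡ 36 (mod 37). Smallest non-negative: 36.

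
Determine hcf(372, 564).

Euclid: 564 = 1·372 + 192; 372 = 1·192 + 180; 192 = 1·180 + 12; 180 = 15·12 + 0. Last nonzero remainder: 12.

12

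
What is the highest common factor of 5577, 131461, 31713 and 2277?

gcd(5577, 131461): 131461 = 23·5577 + 3190; 5577 = 1·3190 + 2387; 3190 = 1·2387 + 803; 2387 = 2·803 + 781; 803 = 1·781 + 22; 781 = 35·22 + 11; 22 = 2·11 + 0 → 11
gcd(11, 31713): 31713 = 2883·11 + 0 → 11
gcd(11, 2277): 2277 = 207·11 + 0 → 11

11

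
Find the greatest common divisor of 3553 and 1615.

Euclid: 3553 = 2·1615 + 323; 1615 = 5·323 + 0. Last nonzero remainder: 323.

323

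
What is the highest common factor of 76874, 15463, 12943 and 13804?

7

gcd(76874, 15463): 76874 = 4·15463 + 15022; 15463 = 1·15022 + 441; 15022 = 34·441 + 28; 441 = 15·28 + 21; 28 = 1·21 + 7; 21 = 3·7 + 0 → 7
gcd(7, 12943): 12943 = 1849·7 + 0 → 7
gcd(7, 13804): 13804 = 1972·7 + 0 → 7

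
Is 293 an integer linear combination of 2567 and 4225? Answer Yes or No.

Yes

By Bézout, 2567u − 4225v = 293 has integer solutions iff gcd(2567, 4225) | 293.
Euclid: 4225 = 1·2567 + 1658; 2567 = 1·1658 + 909; 1658 = 1·909 + 749; 909 = 1·749 + 160; 749 = 4·160 + 109; 160 = 1·109 + 51; 109 = 2·51 + 7; 51 = 7·7 + 2; 7 = 3·2 + 1; 2 = 2·1 + 0. gcd = 1; 293 mod 1 = 0. Yes.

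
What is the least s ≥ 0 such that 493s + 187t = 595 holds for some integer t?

5

Reduce mod 187: 493s ≡ 595 (mod 187). With g = gcd(493, 187) = 17 dividing 595, divide through: 29s ≡ 35 (mod 11).
Since gcd(29, 11) = 1, s ≡ 35·(29)⁻¹ ≡ 5 (mod 11). Smallest non-negative: 5.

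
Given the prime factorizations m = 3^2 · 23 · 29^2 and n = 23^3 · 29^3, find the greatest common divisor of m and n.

min exponent per shared prime: 23 · 29^2 = 19343

19343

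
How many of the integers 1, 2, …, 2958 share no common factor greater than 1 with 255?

Prime factors of 255: 3, 5, 17. Count integers ≤ 2958 divisible by none of them.
By inclusion–exclusion: 2958 − ⌊2958/3⌋ − ⌊2958/5⌋ − ⌊2958/17⌋ + ⌊2958/15⌋ + ⌊2958/51⌋ + ⌊2958/85⌋ − ⌊2958/255⌋ = 1485.

1485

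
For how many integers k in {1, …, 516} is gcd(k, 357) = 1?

278

357 = 3·7·17. Inclusion–exclusion on these primes:
516 − ⌊516/3⌋ − ⌊516/7⌋ − ⌊516/17⌋ + ⌊516/21⌋ + ⌊516/51⌋ + ⌊516/119⌋ − ⌊516/357⌋ = 278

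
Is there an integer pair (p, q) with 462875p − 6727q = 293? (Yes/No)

By Bézout, 462875p − 6727q = 293 has integer solutions iff gcd(462875, 6727) | 293.
Euclid: 462875 = 68·6727 + 5439; 6727 = 1·5439 + 1288; 5439 = 4·1288 + 287; 1288 = 4·287 + 140; 287 = 2·140 + 7; 140 = 20·7 + 0. gcd = 7; 293 mod 7 = 6. No.

No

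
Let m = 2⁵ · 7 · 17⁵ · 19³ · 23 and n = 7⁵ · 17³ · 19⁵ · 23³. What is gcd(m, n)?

5425420987

min exponent per shared prime: 7 · 17³ · 19³ · 23 = 5425420987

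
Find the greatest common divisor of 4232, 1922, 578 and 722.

2

4232 = 2³ · 23²; 1922 = 2 · 31²; 578 = 2 · 17²; 722 = 2 · 19²
gcd takes min exponent of each prime: 2 = 2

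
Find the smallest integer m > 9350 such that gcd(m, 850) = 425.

gcd(m, 850) = 425 forces 425 | m; write m = 425s. Then gcd(425s, 425·2) = 425·gcd(s, 2), so need gcd(s, 2) = 1.
425s > 9350 gives s ≥ 23. The least s ≥ 23 coprime to 2 is 23, so m = 425·23 = 9775.

9775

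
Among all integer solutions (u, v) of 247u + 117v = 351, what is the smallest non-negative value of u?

0

gcd(247, 117) = 13 (Euclid: 247 = 2·117 + 13; 117 = 9·13 + 0), and 13 | 351.
Extended Euclid: 247·(1) + 117·(-2) = 13. Scale by 27: u₀ = 27.
General solution u = u₀ + 9t; reducing mod 9 gives u = 0 (and v = 3).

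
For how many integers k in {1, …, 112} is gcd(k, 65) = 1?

83

65 = 5·13. Inclusion–exclusion on these primes:
112 − ⌊112/5⌋ − ⌊112/13⌋ + ⌊112/65⌋ = 83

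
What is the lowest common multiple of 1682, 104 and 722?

1682 = 2 · 29²; 104 = 2³ · 13; 722 = 2 · 19²
lcm takes max exponent of each prime: 2³ · 13 · 19² · 29² = 31574504

31574504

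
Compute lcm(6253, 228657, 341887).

6253 = 13² · 37; 228657 = 3 · 11 · 13² · 41; 341887 = 7 · 13² · 17²
lcm takes max exponent of each prime: 3 · 7 · 11 · 13² · 17² · 37 · 41 = 17115205107

17115205107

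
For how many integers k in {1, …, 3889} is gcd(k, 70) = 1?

Prime factors of 70: 2, 5, 7. Count integers ≤ 3889 divisible by none of them.
By inclusion–exclusion: 3889 − ⌊3889/2⌋ − ⌊3889/5⌋ − ⌊3889/7⌋ + ⌊3889/10⌋ + ⌊3889/14⌋ + ⌊3889/35⌋ − ⌊3889/70⌋ = 1334.

1334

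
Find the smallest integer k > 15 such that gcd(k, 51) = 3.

gcd(k, 51) = 3 forces 3 | k; write k = 3s. Then gcd(3s, 3·17) = 3·gcd(s, 17), so need gcd(s, 17) = 1.
3s > 15 gives s ≥ 6. The least s ≥ 6 coprime to 17 is 6, so k = 3·6 = 18.

18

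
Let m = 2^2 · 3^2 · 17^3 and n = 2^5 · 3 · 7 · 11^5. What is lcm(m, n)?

max exponent per prime: 2^5 · 3^2 · 7 · 11^5 · 17^3 = 1595147023008

1595147023008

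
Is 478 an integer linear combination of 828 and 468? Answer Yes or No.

No

gcd(828, 468): 828 = 1·468 + 360; 468 = 1·360 + 108; 360 = 3·108 + 36; 108 = 3·36 + 0 → 36
36 does not divide 478, so a solution does not exist.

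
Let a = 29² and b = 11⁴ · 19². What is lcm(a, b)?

max exponent per prime: 11⁴ · 19² · 29² = 4445022241

4445022241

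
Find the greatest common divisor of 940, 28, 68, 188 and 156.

gcd(940, 28): 940 = 33·28 + 16; 28 = 1·16 + 12; 16 = 1·12 + 4; 12 = 3·4 + 0 → 4
gcd(4, 68): 68 = 17·4 + 0 → 4
gcd(4, 188): 188 = 47·4 + 0 → 4
gcd(4, 156): 156 = 39·4 + 0 → 4

4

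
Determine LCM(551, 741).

gcd first: 741 = 1·551 + 190; 551 = 2·190 + 171; 190 = 1·171 + 19; 171 = 9·19 + 0 → gcd = 19
lcm = 551·741/gcd = 408291/19 = 21489

21489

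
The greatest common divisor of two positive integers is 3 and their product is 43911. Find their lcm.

Since gcd(a,b)·lcm(a,b) = ab, lcm = 43911/3 = 14637.

14637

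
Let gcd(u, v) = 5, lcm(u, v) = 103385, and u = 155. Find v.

u·v = gcd·lcm = 5·103385 = 516925, so v = 516925/155 = 3335.

3335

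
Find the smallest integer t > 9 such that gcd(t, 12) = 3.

15

gcd(t, 12) = 3 forces 3 | t; write t = 3s. Then gcd(3s, 3·4) = 3·gcd(s, 4), so need gcd(s, 4) = 1.
3s > 9 gives s ≥ 4. The least s ≥ 4 coprime to 4 is 5, so t = 3·5 = 15.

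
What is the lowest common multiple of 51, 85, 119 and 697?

73185

51 = 3 · 17; 85 = 5 · 17; 119 = 7 · 17; 697 = 17 · 41
lcm takes max exponent of each prime: 3 · 5 · 7 · 17 · 41 = 73185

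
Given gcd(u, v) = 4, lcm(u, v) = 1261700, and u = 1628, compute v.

u·v = gcd·lcm = 4·1261700 = 5046800, so v = 5046800/1628 = 3100.

3100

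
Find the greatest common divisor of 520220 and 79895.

520220 = 2² · 5 · 19 · 37²
79895 = 5 · 19 · 29²
Common: 5 · 19 = 95

95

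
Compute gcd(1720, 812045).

Euclid: 812045 = 472·1720 + 205; 1720 = 8·205 + 80; 205 = 2·80 + 45; 80 = 1·45 + 35; 45 = 1·35 + 10; 35 = 3·10 + 5; 10 = 2·5 + 0. Last nonzero remainder: 5.

5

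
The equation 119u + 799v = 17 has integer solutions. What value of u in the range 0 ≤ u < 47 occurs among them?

Reduce mod 799: 119u ≡ 17 (mod 799). With g = gcd(119, 799) = 17 dividing 17, divide through: 7u ≡ 1 (mod 47).
Since gcd(7, 47) = 1, u ≡ 1·(7)⁻¹ ≡ 27 (mod 47). Smallest non-negative: 27.

27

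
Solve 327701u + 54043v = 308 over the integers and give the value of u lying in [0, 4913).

Reduce mod 54043: 327701u ≡ 308 (mod 54043). With g = gcd(327701, 54043) = 11 dividing 308, divide through: 29791u ≡ 28 (mod 4913).
Since gcd(29791, 4913) = 1, u ≡ 28·(29791)⁻¹ ≡ 4866 (mod 4913). Smallest non-negative: 4866.

4866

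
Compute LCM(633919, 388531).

12044461

gcd first: 633919 = 1·388531 + 245388; 388531 = 1·245388 + 143143; 245388 = 1·143143 + 102245; 143143 = 1·102245 + 40898; 102245 = 2·40898 + 20449; 40898 = 2·20449 + 0 → gcd = 20449
lcm = 633919·388531/gcd = 246297182989/20449 = 12044461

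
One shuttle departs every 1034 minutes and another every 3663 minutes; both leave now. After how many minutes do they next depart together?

1034 = 2 · 11 · 47; 3663 = 3² · 11 · 37
max exponents: 2 · 3² · 11 · 37 · 47 = 344322

344322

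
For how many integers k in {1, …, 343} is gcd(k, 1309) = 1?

1309 = 7·11·17. Inclusion–exclusion on these primes:
343 − ⌊343/7⌋ − ⌊343/11⌋ − ⌊343/17⌋ + ⌊343/77⌋ + ⌊343/119⌋ + ⌊343/187⌋ − ⌊343/1309⌋ = 250

250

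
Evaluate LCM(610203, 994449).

202271921049

gcd first: 994449 = 1·610203 + 384246; 610203 = 1·384246 + 225957; 384246 = 1·225957 + 158289; 225957 = 1·158289 + 67668; 158289 = 2·67668 + 22953; 67668 = 2·22953 + 21762; 22953 = 1·21762 + 1191; 21762 = 18·1191 + 324; 1191 = 3·324 + 219; 324 = 1·219 + 105; 219 = 2·105 + 9; 105 = 11·9 + 6; 9 = 1·6 + 3; 6 = 2·3 + 0 → gcd = 3
lcm = 610203·994449/gcd = 606815763147/3 = 202271921049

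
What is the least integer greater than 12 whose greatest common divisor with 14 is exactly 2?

16

14 = 2·7. Any x with gcd(x, 14) = 2 is a multiple of 2, say 2s, with s coprime to 7.
Need s > 12/2, so s ≥ 7. First s ≥ 7 with gcd(s, 7) = 1 is s = 8. Thus x = 2·8 = 16.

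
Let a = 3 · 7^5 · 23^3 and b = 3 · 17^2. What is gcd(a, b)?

min exponent per shared prime: 3 = 3

3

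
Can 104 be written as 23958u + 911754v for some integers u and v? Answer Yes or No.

No

gcd(23958, 911754): 911754 = 38·23958 + 1350; 23958 = 17·1350 + 1008; 1350 = 1·1008 + 342; 1008 = 2·342 + 324; 342 = 1·324 + 18; 324 = 18·18 + 0 → 18
18 does not divide 104, so a solution does not exist.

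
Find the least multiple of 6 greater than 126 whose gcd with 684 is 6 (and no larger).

138

Multiples of 6 above 126: 6·22, 6·23, … . Need the cofactor coprime to 684/6 = 114.
Checking s = 22, 23, … the first with gcd(s, 114) = 1 is s = 23, giving 138.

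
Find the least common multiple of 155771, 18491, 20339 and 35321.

lcm(155771, 18491) = 155771·18491/gcd = 2880361561/11 = 261851051
lcm(261851051, 20339) = 261851051·20339/gcd = 5325788526289/11 = 484162593299
lcm(484162593299, 35321) = 484162593299·35321/gcd = 17101106957913979/11 = 1554646087083089

1554646087083089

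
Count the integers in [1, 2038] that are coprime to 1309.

1309 = 7·11·17. Inclusion–exclusion on these primes:
2038 − ⌊2038/7⌋ − ⌊2038/11⌋ − ⌊2038/17⌋ + ⌊2038/77⌋ + ⌊2038/119⌋ + ⌊2038/187⌋ − ⌊2038/1309⌋ = 1495

1495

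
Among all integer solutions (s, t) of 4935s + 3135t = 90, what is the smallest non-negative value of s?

115

gcd(4935, 3135) = 15 (Euclid: 4935 = 1·3135 + 1800; 3135 = 1·1800 + 1335; 1800 = 1·1335 + 465; 1335 = 2·465 + 405; 465 = 1·405 + 60; 405 = 6·60 + 45; 60 = 1·45 + 15; 45 = 3·15 + 0), and 15 | 90.
Extended Euclid: 4935·(54) + 3135·(-85) = 15. Scale by 6: s₀ = 324.
General solution s = s₀ + 209k; reducing mod 209 gives s = 115 (and t = -181).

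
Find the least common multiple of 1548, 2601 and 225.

1548 = 2² · 3² · 43; 2601 = 3² · 17²; 225 = 3² · 5²
lcm takes max exponent of each prime: 2² · 3² · 5² · 17² · 43 = 11184300

11184300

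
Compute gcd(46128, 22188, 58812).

46128 = 2⁴ · 3 · 31²; 22188 = 2² · 3 · 43²; 58812 = 2² · 3 · 13² · 29
gcd takes min exponent of each prime: 2² · 3 = 12

12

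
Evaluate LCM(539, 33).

539 = 7² · 11; 33 = 3 · 11
max exponents: 3 · 7² · 11 = 1617

1617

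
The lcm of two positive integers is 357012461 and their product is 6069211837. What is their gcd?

From gcd × lcm = pq: gcd = 6069211837 / 357012461 = 17.

17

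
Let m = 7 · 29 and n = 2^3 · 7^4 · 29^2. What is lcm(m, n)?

max exponent per prime: 2^3 · 7^4 · 29^2 = 16153928

16153928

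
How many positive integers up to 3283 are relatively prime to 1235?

2298

Prime factors of 1235: 5, 13, 19. Count integers ≤ 3283 divisible by none of them.
By inclusion–exclusion: 3283 − ⌊3283/5⌋ − ⌊3283/13⌋ − ⌊3283/19⌋ + ⌊3283/65⌋ + ⌊3283/95⌋ + ⌊3283/247⌋ − ⌊3283/1235⌋ = 2298.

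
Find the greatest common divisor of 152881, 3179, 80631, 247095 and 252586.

289

gcd(152881, 3179): 152881 = 48·3179 + 289; 3179 = 11·289 + 0 → 289
gcd(289, 80631): 80631 = 279·289 + 0 → 289
gcd(289, 247095): 247095 = 855·289 + 0 → 289
gcd(289, 252586): 252586 = 874·289 + 0 → 289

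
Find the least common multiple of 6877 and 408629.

216164741

gcd first: 408629 = 59·6877 + 2886; 6877 = 2·2886 + 1105; 2886 = 2·1105 + 676; 1105 = 1·676 + 429; 676 = 1·429 + 247; 429 = 1·247 + 182; 247 = 1·182 + 65; 182 = 2·65 + 52; 65 = 1·52 + 13; 52 = 4·13 + 0 → gcd = 13
lcm = 6877·408629/gcd = 2810141633/13 = 216164741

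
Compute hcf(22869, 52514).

Euclid: 52514 = 2·22869 + 6776; 22869 = 3·6776 + 2541; 6776 = 2·2541 + 1694; 2541 = 1·1694 + 847; 1694 = 2·847 + 0. Last nonzero remainder: 847.

847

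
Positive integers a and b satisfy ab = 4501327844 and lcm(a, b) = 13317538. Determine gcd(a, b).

gcd·lcm = product, so gcd = 4501327844/13317538 = 338.

338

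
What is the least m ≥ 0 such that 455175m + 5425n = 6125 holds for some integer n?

9

Euclid: 455175 = 83·5425 + 4900; 5425 = 1·4900 + 525; 4900 = 9·525 + 175; 525 = 3·175 + 0 → gcd = 175; 6125 = 175·35.
Back-substitution yields 455175·(10) + 5425·(-839) = 175, so one solution is m = 10·35 = 350, n = -839·35 = -29365.
Solutions in m differ by 5425/175 = 31; the one in [0, 31) is 350 mod 31 = 9.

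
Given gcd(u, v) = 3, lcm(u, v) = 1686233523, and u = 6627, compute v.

763347

u·v = gcd·lcm = 3·1686233523 = 5058700569, so v = 5058700569/6627 = 763347.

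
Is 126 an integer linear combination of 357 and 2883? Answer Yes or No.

Yes

gcd(357, 2883): 2883 = 8·357 + 27; 357 = 13·27 + 6; 27 = 4·6 + 3; 6 = 2·3 + 0 → 3
3 divides 126, so a solution exists.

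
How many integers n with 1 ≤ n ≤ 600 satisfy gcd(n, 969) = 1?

Prime factors of 969: 3, 17, 19. Count integers ≤ 600 divisible by none of them.
By inclusion–exclusion: 600 − ⌊600/3⌋ − ⌊600/17⌋ − ⌊600/19⌋ + ⌊600/51⌋ + ⌊600/57⌋ + ⌊600/323⌋ − ⌊600/969⌋ = 356.

356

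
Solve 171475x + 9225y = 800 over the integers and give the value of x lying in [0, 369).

Reduce mod 9225: 171475x ≡ 800 (mod 9225). With g = gcd(171475, 9225) = 25 dividing 800, divide through: 6859x ≡ 32 (mod 369).
Since gcd(6859, 369) = 1, x ≡ 32·(6859)⁻¹ ≡ 194 (mod 369). Smallest non-negative: 194.

194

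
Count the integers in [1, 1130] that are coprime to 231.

231 = 3·7·11. Inclusion–exclusion on these primes:
1130 − ⌊1130/3⌋ − ⌊1130/7⌋ − ⌊1130/11⌋ + ⌊1130/21⌋ + ⌊1130/33⌋ + ⌊1130/77⌋ − ⌊1130/231⌋ = 588

588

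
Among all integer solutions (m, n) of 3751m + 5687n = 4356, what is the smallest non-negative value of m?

Reduce mod 5687: 3751m ≡ 4356 (mod 5687). With g = gcd(3751, 5687) = 121 dividing 4356, divide through: 31m ≡ 36 (mod 47).
Since gcd(31, 47) = 1, m ≡ 36·(31)⁻¹ ≡ 33 (mod 47). Smallest non-negative: 33.

33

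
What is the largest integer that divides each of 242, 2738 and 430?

gcd(242, 2738): 2738 = 11·242 + 76; 242 = 3·76 + 14; 76 = 5·14 + 6; 14 = 2·6 + 2; 6 = 3·2 + 0 → 2
gcd(2, 430): 430 = 215·2 + 0 → 2

2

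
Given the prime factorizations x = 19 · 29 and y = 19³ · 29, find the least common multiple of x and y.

max exponent per prime: 19³ · 29 = 198911

198911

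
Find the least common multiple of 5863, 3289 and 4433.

4180319

lcm(5863, 3289) = 5863·3289/gcd = 19283407/143 = 134849
lcm(134849, 4433) = 134849·4433/gcd = 597785617/143 = 4180319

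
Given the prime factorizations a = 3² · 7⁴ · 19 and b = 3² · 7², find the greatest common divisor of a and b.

441

min exponent per shared prime: 3² · 7² = 441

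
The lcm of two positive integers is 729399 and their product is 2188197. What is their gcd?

From gcd × lcm = mn: gcd = 2188197 / 729399 = 3.

3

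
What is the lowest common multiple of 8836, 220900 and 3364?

185776900

lcm(8836, 220900) = 8836·220900/gcd = 1951872400/8836 = 220900
lcm(220900, 3364) = 220900·3364/gcd = 743107600/4 = 185776900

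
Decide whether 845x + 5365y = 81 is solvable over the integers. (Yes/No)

gcd(845, 5365): 5365 = 6·845 + 295; 845 = 2·295 + 255; 295 = 1·255 + 40; 255 = 6·40 + 15; 40 = 2·15 + 10; 15 = 1·10 + 5; 10 = 2·5 + 0 → 5
5 does not divide 81, so a solution does not exist.

No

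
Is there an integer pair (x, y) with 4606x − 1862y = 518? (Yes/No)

No

gcd(4606, 1862): 4606 = 2·1862 + 882; 1862 = 2·882 + 98; 882 = 9·98 + 0 → 98
98 does not divide 518, so a solution does not exist.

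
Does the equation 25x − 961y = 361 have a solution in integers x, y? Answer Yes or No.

gcd(25, 961): 961 = 38·25 + 11; 25 = 2·11 + 3; 11 = 3·3 + 2; 3 = 1·2 + 1; 2 = 2·1 + 0 → 1
1 divides 361, so a solution exists.

Yes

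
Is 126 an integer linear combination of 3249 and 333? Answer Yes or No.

Yes

gcd(3249, 333): 3249 = 9·333 + 252; 333 = 1·252 + 81; 252 = 3·81 + 9; 81 = 9·9 + 0 → 9
9 divides 126, so a solution exists.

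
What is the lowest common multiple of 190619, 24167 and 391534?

88203604918

lcm(190619, 24167) = 190619·24167/gcd = 4606689373/143 = 32214611
lcm(32214611, 391534) = 32214611·391534/gcd = 12613115503274/143 = 88203604918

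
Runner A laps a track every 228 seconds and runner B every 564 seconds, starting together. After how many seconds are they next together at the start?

228 = 2² · 3 · 19; 564 = 2² · 3 · 47
max exponents: 2² · 3 · 19 · 47 = 10716

10716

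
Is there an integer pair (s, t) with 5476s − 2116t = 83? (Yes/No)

By Bézout, 5476s − 2116t = 83 has integer solutions iff gcd(5476, 2116) | 83.
Euclid: 5476 = 2·2116 + 1244; 2116 = 1·1244 + 872; 1244 = 1·872 + 372; 872 = 2·372 + 128; 372 = 2·128 + 116; 128 = 1·116 + 12; 116 = 9·12 + 8; 12 = 1·8 + 4; 8 = 2·4 + 0. gcd = 4; 83 mod 4 = 3. No.

No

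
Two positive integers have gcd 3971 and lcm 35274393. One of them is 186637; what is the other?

750519

Using uv = gcd(u,v)·lcm(u,v) = 3971·35274393 = 140074614603, we get v = 140074614603/186637 = 750519.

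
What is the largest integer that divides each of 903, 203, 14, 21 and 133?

gcd(903, 203): 903 = 4·203 + 91; 203 = 2·91 + 21; 91 = 4·21 + 7; 21 = 3·7 + 0 → 7
gcd(7, 14): 14 = 2·7 + 0 → 7
gcd(7, 21): 21 = 3·7 + 0 → 7
gcd(7, 133): 133 = 19·7 + 0 → 7

7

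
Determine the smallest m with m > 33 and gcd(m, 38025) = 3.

42

38025 = 3·12675. Any m with gcd(m, 38025) = 3 is a multiple of 3, say 3s, with s coprime to 12675.
Need s > 33/3, so s ≥ 12. First s ≥ 12 with gcd(s, 12675) = 1 is s = 14. Thus m = 3·14 = 42.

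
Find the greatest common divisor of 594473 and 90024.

Euclid: 594473 = 6·90024 + 54329; 90024 = 1·54329 + 35695; 54329 = 1·35695 + 18634; 35695 = 1·18634 + 17061; 18634 = 1·17061 + 1573; 17061 = 10·1573 + 1331; 1573 = 1·1331 + 242; 1331 = 5·242 + 121; 242 = 2·121 + 0. Last nonzero remainder: 121.

121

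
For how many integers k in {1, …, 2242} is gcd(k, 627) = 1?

627 = 3·11·19. Inclusion–exclusion on these primes:
2242 − ⌊2242/3⌋ − ⌊2242/11⌋ − ⌊2242/19⌋ + ⌊2242/33⌋ + ⌊2242/57⌋ + ⌊2242/209⌋ − ⌊2242/627⌋ = 1287

1287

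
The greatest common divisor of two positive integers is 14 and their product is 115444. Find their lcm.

Since gcd(a,b)·lcm(a,b) = ab, lcm = 115444/14 = 8246.

8246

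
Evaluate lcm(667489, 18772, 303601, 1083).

667489 = 19² · 43²; 18772 = 2² · 13 · 19²; 303601 = 19² · 29²; 1083 = 3 · 19²
lcm takes max exponent of each prime: 2² · 3 · 13 · 19² · 29² · 43² = 87571886844

87571886844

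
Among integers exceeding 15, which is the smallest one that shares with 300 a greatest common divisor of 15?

45

Multiples of 15 above 15: 15·2, 15·3, … . Need the cofactor coprime to 300/15 = 20.
Checking s = 2, 3, … the first with gcd(s, 20) = 1 is s = 3, giving 45.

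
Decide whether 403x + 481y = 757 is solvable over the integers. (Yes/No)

By Bézout, 403x + 481y = 757 has integer solutions iff gcd(403, 481) | 757.
Euclid: 481 = 1·403 + 78; 403 = 5·78 + 13; 78 = 6·13 + 0. gcd = 13; 757 mod 13 = 3. No.

No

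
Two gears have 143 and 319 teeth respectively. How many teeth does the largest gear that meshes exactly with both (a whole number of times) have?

11

Euclid: 319 = 2·143 + 33; 143 = 4·33 + 11; 33 = 3·11 + 0. Last nonzero remainder: 11.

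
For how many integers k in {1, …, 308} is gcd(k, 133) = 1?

250

Prime factors of 133: 7, 19. Count integers ≤ 308 divisible by none of them.
By inclusion–exclusion: 308 − ⌊308/7⌋ − ⌊308/19⌋ + ⌊308/133⌋ = 250.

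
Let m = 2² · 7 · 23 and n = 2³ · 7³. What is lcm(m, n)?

63112

max exponent per prime: 2³ · 7³ · 23 = 63112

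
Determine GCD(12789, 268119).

9

Euclid: 268119 = 20·12789 + 12339; 12789 = 1·12339 + 450; 12339 = 27·450 + 189; 450 = 2·189 + 72; 189 = 2·72 + 45; 72 = 1·45 + 27; 45 = 1·27 + 18; 27 = 1·18 + 9; 18 = 2·9 + 0. Last nonzero remainder: 9.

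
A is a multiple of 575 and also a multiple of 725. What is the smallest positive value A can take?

16675

575 = 5² · 23; 725 = 5² · 29
max exponents: 5² · 23 · 29 = 16675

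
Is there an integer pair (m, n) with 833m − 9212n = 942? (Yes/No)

gcd(833, 9212): 9212 = 11·833 + 49; 833 = 17·49 + 0 → 49
49 does not divide 942, so a solution does not exist.

No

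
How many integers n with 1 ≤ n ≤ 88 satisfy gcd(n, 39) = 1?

Prime factors of 39: 3, 13. Count integers ≤ 88 divisible by none of them.
By inclusion–exclusion: 88 − ⌊88/3⌋ − ⌊88/13⌋ + ⌊88/39⌋ = 55.

55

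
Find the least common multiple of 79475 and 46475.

13431275

gcd first: 79475 = 1·46475 + 33000; 46475 = 1·33000 + 13475; 33000 = 2·13475 + 6050; 13475 = 2·6050 + 1375; 6050 = 4·1375 + 550; 1375 = 2·550 + 275; 550 = 2·275 + 0 → gcd = 275
lcm = 79475·46475/gcd = 3693600625/275 = 13431275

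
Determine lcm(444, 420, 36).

444 = 2² · 3 · 37; 420 = 2² · 3 · 5 · 7; 36 = 2² · 3²
lcm takes max exponent of each prime: 2² · 3² · 5 · 7 · 37 = 46620

46620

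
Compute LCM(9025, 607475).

219298475

9025 = 5² · 19²; 607475 = 5² · 11 · 47²
max exponents: 5² · 11 · 19² · 47² = 219298475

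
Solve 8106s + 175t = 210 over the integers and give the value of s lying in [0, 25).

10

Euclid: 8106 = 46·175 + 56; 175 = 3·56 + 7; 56 = 8·7 + 0 → gcd = 7; 210 = 7·30.
Back-substitution yields 8106·(-3) + 175·(139) = 7, so one solution is s = -3·30 = -90, t = 139·30 = 4170.
Solutions in s differ by 175/7 = 25; the one in [0, 25) is -90 mod 25 = 10.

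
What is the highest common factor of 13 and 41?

13 = 13
41 = 41
Common: 1 = 1

1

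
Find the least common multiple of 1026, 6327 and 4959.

lcm(1026, 6327) = 1026·6327/gcd = 6491502/171 = 37962
lcm(37962, 4959) = 37962·4959/gcd = 188253558/171 = 1100898

1100898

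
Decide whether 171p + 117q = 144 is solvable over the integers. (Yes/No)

Yes

gcd(171, 117): 171 = 1·117 + 54; 117 = 2·54 + 9; 54 = 6·9 + 0 → 9
9 divides 144, so a solution exists.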